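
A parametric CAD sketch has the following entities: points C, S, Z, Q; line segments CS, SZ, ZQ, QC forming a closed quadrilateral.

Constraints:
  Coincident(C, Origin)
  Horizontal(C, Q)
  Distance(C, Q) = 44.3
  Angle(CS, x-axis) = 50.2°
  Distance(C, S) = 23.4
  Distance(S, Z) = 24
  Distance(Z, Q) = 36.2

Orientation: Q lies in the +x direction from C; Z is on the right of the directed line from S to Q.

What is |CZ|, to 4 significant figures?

9.893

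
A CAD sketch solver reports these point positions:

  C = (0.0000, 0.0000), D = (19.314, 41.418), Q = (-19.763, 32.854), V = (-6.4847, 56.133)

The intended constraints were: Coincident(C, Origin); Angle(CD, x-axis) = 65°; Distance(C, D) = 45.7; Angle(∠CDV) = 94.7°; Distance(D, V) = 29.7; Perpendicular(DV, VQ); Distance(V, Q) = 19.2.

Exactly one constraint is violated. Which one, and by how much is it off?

Distance(V, Q) = 19.2 — off by 7.60.

C = (0.00, 0.00) ✓; CD at 65.00° ✓; |CD| = 45.70 ✓; ∠CDV = 94.70° ✓; |DV| = 29.70 ✓; ∠(DV, VQ) = 90.00° ✓; |VQ| = 26.80 ✗.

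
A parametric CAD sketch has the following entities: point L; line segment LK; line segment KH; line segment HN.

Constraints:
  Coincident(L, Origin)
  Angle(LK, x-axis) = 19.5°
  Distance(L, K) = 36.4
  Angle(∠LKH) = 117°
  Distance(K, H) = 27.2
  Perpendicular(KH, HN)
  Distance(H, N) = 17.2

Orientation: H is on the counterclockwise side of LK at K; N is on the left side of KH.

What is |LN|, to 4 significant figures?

46.30

∠LKH = 117.0°, so KH runs at 19.5° + (180° − 117.0°) = 82.50° from the x-axis; with |KH| = 27.2, H = K + 27.2·(cos 82.50°, sin 82.50°) = (37.86, 39.12). KH is perpendicular to HN; with |HN| = 17.2 on the left of KH, N = H + 17.2·(-0.9914, 0.1305) = (20.81, 41.36). Then |LN| = |N − L| = 46.30.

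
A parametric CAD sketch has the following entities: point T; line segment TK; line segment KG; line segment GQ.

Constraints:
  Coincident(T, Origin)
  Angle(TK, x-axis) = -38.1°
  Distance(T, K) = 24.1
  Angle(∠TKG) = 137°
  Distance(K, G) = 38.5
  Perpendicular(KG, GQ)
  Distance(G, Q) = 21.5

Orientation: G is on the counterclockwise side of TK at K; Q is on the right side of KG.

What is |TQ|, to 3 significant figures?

67.7

T is at the origin; TK runs at -38.1° with length 24.1, so K = 24.1·(cos -38.1°, sin -38.1°) = (19.0, -14.9). ∠TKG = 137.0°, so KG runs at -38.1° + (180° − 137.0°) = 4.90° from the x-axis; with |KG| = 38.5, G = K + 38.5·(cos 4.90°, sin 4.90°) = (57.3, -11.6). KG is perpendicular to GQ; with |GQ| = 21.5 on the right of KG, Q = G + 21.5·(0.0854, -0.996) = (59.2, -33.0). Then |TQ| = |Q − T| = 67.7.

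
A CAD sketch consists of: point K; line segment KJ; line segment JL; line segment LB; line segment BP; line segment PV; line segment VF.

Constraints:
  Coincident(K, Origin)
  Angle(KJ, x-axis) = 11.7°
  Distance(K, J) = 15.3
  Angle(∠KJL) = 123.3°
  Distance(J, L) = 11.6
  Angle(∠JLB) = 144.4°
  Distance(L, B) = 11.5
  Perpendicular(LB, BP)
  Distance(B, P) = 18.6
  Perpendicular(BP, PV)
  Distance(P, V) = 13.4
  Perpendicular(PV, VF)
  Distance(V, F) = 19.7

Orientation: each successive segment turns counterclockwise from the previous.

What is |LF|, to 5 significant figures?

2.1954

BP is perpendicular to PV, so PV runs at -76.000°; with |PV| = 13.4, V = (1.6645, 7.5447). PV ⟂ VF, so VF runs at 14.000°; with |VF| = 19.7, F = (20.779, 12.311). Then |LF| = |F − L| = 2.1954.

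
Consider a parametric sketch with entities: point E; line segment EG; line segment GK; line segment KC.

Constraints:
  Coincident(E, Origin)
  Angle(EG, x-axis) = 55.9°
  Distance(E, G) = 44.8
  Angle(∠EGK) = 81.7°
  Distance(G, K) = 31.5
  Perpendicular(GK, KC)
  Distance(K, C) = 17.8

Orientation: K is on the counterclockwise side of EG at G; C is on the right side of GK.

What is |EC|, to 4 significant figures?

66.98

∠EGK = 81.7°, so GK runs at 55.9° + (180° − 81.7°) = 154.2° from the x-axis; with |GK| = 31.5, K = G + 31.5·(cos 154.2°, sin 154.2°) = (-3.243, 50.81). The perpendicularity gives KC at right angles to GK; with |KC| = 17.8 on the right of GK, C = K + 17.8·(0.4352, 0.9003) = (4.504, 66.83). Then |EC| = |C − E| = 66.98.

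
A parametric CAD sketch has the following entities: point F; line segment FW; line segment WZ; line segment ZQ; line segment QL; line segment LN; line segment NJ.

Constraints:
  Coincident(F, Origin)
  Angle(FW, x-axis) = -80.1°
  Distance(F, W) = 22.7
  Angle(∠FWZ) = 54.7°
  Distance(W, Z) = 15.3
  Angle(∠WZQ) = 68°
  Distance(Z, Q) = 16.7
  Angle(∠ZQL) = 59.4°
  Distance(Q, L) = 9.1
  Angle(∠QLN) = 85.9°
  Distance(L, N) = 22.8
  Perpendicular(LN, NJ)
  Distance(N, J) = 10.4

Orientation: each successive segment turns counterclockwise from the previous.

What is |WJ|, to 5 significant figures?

28.628

F is at the origin; FW runs at -80.1° with length 22.7, so W = (3.9028, -22.362). ∠FWZ = 54.7° gives WZ at 45.200° from the x-axis; with |WZ| = 15.3, Z = (14.684, -11.506). ∠WZQ = 68.0° gives ZQ at 157.20° from the x-axis; with |ZQ| = 16.7, Q = (-0.71142, -5.0340). ∠ZQL = 59.4° gives QL at -82.200° from the x-axis; with |QL| = 9.1, L = (0.52359, -14.050). ∠QLN = 85.9° gives LN at 11.900° from the x-axis; with |LN| = 22.8, N = (22.834, -9.3484). The perpendicularity gives NJ at right angles to LN, so NJ runs at 101.90°; with |NJ| = 10.4, J = (20.689, 0.82810). Then |WJ| = |J − W| = 28.628.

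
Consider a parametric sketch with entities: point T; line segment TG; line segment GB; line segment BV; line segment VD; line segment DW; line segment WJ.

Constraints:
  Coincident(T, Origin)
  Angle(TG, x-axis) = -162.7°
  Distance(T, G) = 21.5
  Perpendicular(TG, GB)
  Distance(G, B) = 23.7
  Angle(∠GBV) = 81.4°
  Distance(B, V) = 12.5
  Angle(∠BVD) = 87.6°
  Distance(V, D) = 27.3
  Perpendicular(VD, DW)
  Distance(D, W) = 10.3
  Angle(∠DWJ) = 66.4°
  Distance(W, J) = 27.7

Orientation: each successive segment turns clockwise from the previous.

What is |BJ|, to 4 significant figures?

13.35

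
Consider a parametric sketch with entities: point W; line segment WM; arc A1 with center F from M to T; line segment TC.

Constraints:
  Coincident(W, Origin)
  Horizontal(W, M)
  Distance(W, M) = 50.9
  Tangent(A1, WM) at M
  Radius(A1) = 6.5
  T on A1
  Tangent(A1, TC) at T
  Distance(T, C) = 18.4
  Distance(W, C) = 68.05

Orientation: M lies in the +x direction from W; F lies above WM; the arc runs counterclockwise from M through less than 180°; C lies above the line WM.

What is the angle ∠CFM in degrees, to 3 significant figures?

133°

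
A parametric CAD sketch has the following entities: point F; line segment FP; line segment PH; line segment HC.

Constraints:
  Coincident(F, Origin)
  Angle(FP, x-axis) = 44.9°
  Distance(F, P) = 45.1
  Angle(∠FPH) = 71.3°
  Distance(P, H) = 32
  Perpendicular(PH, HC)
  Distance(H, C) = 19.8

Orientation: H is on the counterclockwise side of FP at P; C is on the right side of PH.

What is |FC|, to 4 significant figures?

64.93

∠FPH = 71.3°, so PH runs at 44.9° + (180° − 71.3°) = 153.6° from the x-axis; with |PH| = 32.0, H = P + 32.0·(cos 153.6°, sin 153.6°) = (3.283, 46.06). PH is perpendicular to HC; with |HC| = 19.8 on the right of PH, C = H + 19.8·(0.4446, 0.8957) = (12.09, 63.80). Then |FC| = |C − F| = 64.93.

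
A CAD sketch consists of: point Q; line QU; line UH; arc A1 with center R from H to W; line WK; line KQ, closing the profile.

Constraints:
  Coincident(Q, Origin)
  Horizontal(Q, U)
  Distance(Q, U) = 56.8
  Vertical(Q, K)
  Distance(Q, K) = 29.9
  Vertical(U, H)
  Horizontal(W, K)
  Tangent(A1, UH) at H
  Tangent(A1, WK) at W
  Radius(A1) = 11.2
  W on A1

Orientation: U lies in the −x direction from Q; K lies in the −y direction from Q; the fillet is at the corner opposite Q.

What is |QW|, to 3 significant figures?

54.5

The virtual corner opposite Q is at (-56.8, -29.9). Since A1 is tangent to UH there, RH ⟂ UH and the tangent condition forces RW to be normal to WK, with radius 11.2, so the center R sits 11.2 in from both sides at R = (-45.6, -18.7). That places the tangent points at H = (-56.8, -18.7) on UH and W = (-45.6, -29.9) on WK. Then |QW| = |W − Q| = 54.5.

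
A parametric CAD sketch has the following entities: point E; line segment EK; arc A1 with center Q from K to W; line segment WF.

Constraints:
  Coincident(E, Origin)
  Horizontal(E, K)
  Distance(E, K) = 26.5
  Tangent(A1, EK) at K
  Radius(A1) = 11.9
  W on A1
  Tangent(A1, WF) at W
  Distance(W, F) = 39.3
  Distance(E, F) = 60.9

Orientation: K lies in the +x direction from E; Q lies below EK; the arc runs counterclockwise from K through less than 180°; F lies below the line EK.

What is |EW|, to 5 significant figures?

22.566

Checks: |QW| = 11.90 ✓; ∠(QW, WF) = 90.00° ✓; |WF| = 39.30 ✓; |EF| = 60.90 ✓.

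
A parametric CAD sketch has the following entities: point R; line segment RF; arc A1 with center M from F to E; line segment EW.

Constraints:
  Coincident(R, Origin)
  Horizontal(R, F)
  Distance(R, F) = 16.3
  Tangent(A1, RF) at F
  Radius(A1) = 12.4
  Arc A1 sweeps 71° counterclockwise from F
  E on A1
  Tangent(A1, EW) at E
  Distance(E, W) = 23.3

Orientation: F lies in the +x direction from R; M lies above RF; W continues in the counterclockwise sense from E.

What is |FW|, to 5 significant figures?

36.009

R is at the origin; RF is horizontal with |RF| = 16.3 and F on the +x side, so F = (16.300, 0.0000). Since A1 is tangent to RF there, MF ⟂ RF, so M = F + (0, 12.4) = (16.300, 12.400). On A1, F sits at bearing -90° from M; a 71° counterclockwise sweep puts E at bearing -19°, so E = M + 12.4·(cos -19°, sin -19°) = (28.024, 8.3630). Tangency of A1 to EW means the radius ME is perpendicular to EW, so EW runs along (−sin -19°, cos -19°); with |EW| = 23.3, W = (35.610, 30.394). Then |FW| = |W − F| = 36.009.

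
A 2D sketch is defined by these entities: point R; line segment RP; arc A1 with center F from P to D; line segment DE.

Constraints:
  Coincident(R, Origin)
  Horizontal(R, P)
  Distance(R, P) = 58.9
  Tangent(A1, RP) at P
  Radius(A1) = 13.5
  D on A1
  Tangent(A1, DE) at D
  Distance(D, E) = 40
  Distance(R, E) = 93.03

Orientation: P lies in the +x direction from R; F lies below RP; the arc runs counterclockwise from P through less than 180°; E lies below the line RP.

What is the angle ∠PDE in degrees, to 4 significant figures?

112.6°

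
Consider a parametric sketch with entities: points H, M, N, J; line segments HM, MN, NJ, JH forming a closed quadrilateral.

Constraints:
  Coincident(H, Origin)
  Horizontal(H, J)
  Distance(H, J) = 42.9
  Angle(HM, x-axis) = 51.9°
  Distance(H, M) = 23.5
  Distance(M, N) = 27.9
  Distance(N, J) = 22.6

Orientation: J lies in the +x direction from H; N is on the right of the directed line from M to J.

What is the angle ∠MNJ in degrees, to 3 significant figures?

83.6°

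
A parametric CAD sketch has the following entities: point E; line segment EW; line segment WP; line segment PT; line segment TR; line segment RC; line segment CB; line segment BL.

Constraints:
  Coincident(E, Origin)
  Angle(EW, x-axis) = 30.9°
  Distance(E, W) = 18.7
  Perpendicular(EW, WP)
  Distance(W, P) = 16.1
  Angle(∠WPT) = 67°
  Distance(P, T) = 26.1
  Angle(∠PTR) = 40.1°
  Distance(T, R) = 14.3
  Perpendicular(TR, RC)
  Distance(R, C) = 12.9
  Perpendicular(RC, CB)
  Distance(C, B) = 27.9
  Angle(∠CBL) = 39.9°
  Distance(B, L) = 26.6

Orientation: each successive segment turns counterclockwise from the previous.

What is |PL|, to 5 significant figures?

24.760

E is at the origin; EW runs at 30.9° with length 18.7, so W = (16.046, 9.6032). The perpendicularity gives WP at right angles to EW, so WP runs at 120.90°; with |WP| = 16.1, P = (7.7778, 23.418). ∠WPT = 67.0° gives PT at -126.10° from the x-axis; with |PT| = 26.1, T = (-7.6002, 2.3295). ∠PTR = 40.1° gives TR at 13.800° from the x-axis; with |TR| = 14.3, R = (6.2870, 5.7406). The perpendicularity gives RC at right angles to TR, so RC runs at 103.80°; with |RC| = 12.9, C = (3.2099, 18.268). RC is perpendicular to CB, so CB runs at -166.20°; with |CB| = 27.9, B = (-23.885, 11.613). ∠CBL = 39.9° gives BL at -26.100° from the x-axis; with |BL| = 26.6, L = (0.0028004, -0.089274). Then |PL| = |L − P| = 24.760.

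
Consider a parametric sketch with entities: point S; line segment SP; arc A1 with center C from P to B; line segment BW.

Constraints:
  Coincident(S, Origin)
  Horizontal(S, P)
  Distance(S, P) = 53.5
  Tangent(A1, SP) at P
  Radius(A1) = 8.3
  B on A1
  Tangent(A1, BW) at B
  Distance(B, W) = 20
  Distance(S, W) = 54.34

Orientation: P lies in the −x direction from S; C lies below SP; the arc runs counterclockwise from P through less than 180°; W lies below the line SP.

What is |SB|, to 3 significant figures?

61.2

Checks: |CB| = 8.300 ✓; ∠(CB, BW) = 90.00° ✓; |BW| = 20.00 ✓; |SW| = 54.34 ✓.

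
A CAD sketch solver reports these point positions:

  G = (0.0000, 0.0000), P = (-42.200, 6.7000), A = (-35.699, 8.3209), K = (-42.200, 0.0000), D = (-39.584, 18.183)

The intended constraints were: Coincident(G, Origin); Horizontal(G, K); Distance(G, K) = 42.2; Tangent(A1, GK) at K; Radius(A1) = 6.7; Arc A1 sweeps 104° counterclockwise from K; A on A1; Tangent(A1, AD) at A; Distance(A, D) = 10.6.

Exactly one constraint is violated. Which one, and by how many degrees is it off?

Tangent(A1, AD) at A — off by 7.50°.

G = (0.00, 0.00) ✓; G.y = 0.00, K.y = 0.00 ✓; |GK| = 42.20 ✓; ∠(PK, KG) = 90.00° ✓; |PK| = 6.700 ✓; bearing(P→A) − bearing(P→K) = 104.0° ✓; |PA| = 6.700 ✓; ∠(PA, AD) = 82.50° ✗; |AD| = 10.60 ✓.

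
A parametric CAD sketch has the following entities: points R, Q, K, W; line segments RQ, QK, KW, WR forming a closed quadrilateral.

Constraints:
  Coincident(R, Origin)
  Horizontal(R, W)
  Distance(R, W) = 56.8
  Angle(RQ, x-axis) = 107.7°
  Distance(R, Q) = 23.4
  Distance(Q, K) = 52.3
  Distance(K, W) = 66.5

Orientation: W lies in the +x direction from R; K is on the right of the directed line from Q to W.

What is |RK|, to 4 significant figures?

29.93

R is at the origin; R and W share the same y with |RW| = 56.8 and W in +x, so W = (56.8, 0). RQ runs at 107.7° with |RQ| = 23.4, so Q = (-7.114, 22.29). K is determined by |QK| = 52.3 and |KW| = 66.5 together: it lies at the intersection of circle(Q, 52.3) and circle(W, 66.5). With |QW| = 67.69, the foot of the radical line on QW is 21.38 from Q and the perpendicular offset is √(52.3² − 21.38²) = 47.73. Taking the right-of-QW solution: K = (-2.641, -29.82).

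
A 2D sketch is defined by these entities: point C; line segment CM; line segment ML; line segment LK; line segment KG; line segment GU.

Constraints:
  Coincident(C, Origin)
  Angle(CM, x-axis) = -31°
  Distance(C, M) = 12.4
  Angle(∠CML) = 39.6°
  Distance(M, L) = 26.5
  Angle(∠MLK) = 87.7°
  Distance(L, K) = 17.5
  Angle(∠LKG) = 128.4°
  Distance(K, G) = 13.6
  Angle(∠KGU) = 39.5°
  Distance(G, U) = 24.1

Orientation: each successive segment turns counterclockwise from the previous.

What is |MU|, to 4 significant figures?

20.91

C is at the origin; CM runs at -31.0° with length 12.4, so M = (10.63, -6.386). ∠CML = 39.6° gives ML at 109.4° from the x-axis; with |ML| = 26.5, L = (1.827, 18.61). ∠MLK = 87.7° gives LK at -158.3° from the x-axis; with |LK| = 17.5, K = (-14.43, 12.14). ∠LKG = 128.4° gives KG at -106.7° from the x-axis; with |KG| = 13.6, G = (-18.34, -0.8880). ∠KGU = 39.5° gives GU at 33.80° from the x-axis; with |GU| = 24.1, U = (1.685, 12.52). Then |MU| = |U − M| = 20.91.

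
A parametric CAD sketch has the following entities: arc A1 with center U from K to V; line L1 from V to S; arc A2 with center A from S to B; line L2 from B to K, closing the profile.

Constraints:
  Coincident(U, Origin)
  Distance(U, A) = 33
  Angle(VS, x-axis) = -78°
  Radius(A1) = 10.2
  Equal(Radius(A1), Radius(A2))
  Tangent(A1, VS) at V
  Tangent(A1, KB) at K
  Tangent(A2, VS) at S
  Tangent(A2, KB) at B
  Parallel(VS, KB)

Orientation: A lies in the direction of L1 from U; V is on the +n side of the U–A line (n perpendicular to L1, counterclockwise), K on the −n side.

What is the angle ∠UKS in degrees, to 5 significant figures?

58.276°

The slot axis is L1's direction at -78.0°, so u = (cos -78.0°, sin -78.0°) = (0.20791, -0.97815) and n = (−sin -78.0°, cos -78.0°) = (0.97815, 0.20791). U is at the origin and A lies 33.0 along u from U, so A = 33.0·u = (6.8611, -32.279). Tangency of A1 to both parallel lines with radius 10.2 puts V and K at U ± 10.2·n: V = (9.9771, 2.1207), K = (-9.9771, -2.1207). Equal radii place S and B the same way about A: S = A + 10.2·n = (16.838, -30.158), B = A − 10.2·n = (-3.1160, -34.400). Then cos ∠UKS = KU·KS / (|KU||KS|), giving 58.276°.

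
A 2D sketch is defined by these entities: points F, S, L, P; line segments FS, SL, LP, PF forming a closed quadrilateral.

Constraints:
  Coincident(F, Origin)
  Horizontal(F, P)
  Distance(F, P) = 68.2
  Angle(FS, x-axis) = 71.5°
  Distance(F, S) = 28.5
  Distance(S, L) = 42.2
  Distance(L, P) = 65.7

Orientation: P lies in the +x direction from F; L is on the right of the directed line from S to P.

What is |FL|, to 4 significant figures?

15.48

Checks: |SL| = 42.20 ✓; |LP| = 65.70 ✓.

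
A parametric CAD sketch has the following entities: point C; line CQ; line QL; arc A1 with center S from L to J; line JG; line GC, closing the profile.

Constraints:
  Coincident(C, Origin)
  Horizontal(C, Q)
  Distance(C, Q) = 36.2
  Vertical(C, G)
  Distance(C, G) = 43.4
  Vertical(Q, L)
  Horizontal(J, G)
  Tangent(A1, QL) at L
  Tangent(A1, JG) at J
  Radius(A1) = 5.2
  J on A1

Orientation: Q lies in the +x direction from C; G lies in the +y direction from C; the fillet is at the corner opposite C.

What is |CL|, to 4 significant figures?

52.63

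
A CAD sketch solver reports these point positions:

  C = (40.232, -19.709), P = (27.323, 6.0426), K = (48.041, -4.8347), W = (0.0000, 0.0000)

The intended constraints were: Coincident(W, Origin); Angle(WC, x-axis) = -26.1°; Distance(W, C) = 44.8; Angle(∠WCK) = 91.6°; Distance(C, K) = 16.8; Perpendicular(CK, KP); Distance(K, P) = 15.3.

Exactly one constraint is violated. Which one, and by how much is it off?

Distance(K, P) = 15.3 — off by 8.10.

W = (0.00, 0.00) ✓; WC at -26.10° ✓; |WC| = 44.80 ✓; ∠WCK = 91.60° ✓; |CK| = 16.80 ✓; ∠(CK, KP) = 90.00° ✓; |KP| = 23.40 ✗.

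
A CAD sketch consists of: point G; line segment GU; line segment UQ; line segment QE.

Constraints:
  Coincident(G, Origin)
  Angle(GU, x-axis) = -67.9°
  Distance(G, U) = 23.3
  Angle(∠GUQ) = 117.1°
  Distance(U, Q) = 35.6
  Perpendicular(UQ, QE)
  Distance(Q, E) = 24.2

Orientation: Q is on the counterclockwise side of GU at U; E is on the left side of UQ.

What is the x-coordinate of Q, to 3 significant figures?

44.2

G is at the origin; GU runs at -67.9° with length 23.3, so U = 23.3·(cos -67.9°, sin -67.9°) = (8.77, -21.6). ∠GUQ = 117.1°, so UQ runs at -67.9° + (180° − 117.1°) = -5.00° from the x-axis; with |UQ| = 35.6, Q = U + 35.6·(cos -5.00°, sin -5.00°) = (44.2, -24.7). So Q.x = 44.2.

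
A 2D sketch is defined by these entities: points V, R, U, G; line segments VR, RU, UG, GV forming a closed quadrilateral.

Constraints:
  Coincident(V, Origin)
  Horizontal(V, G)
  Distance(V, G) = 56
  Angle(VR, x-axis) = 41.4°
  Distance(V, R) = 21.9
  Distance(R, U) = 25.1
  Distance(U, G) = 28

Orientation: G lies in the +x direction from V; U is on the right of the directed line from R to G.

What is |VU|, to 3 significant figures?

29.9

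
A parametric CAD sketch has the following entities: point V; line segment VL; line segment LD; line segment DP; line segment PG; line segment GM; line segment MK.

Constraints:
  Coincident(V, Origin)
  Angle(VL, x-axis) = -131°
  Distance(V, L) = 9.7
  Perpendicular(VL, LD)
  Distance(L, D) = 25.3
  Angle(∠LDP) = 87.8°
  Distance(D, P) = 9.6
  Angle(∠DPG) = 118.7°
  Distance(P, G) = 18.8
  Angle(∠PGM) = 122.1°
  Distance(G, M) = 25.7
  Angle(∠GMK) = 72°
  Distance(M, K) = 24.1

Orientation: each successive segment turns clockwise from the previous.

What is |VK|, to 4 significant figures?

21.27

V is at the origin; VL runs at -131.0° with length 9.7, so L = (-6.364, -7.321). VL ⟂ LD, so LD runs at 139.0°; with |LD| = 25.3, D = (-25.46, 9.278). ∠LDP = 87.8° gives DP at 46.80° from the x-axis; with |DP| = 9.6, P = (-18.89, 16.28). ∠DPG = 118.7° gives PG at -14.50° from the x-axis; with |PG| = 18.8, G = (-0.6851, 11.57). ∠PGM = 122.1° gives GM at -72.40° from the x-axis; with |GM| = 25.7, M = (7.086, -12.93). ∠GMK = 72.0° gives MK at 179.6° from the x-axis; with |MK| = 24.1, K = (-17.01, -12.76). Then |VK| = |K − V| = 21.27.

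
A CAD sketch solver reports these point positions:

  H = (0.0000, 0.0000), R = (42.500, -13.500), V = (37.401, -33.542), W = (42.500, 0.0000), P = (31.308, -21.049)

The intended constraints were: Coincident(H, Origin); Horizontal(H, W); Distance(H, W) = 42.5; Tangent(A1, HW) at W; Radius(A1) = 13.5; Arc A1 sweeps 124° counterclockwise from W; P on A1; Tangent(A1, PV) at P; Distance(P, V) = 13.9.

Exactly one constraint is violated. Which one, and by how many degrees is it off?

Tangent(A1, PV) at P — off by 8.00°.

H = (0.00, 0.00) ✓; H.y = 0.00, W.y = 0.00 ✓; |HW| = 42.50 ✓; ∠(RW, WH) = 90.00° ✓; |RW| = 13.50 ✓; bearing(R→P) − bearing(R→W) = 124.0° ✓; |RP| = 13.50 ✓; ∠(RP, PV) = 98.00° ✗; |PV| = 13.90 ✓.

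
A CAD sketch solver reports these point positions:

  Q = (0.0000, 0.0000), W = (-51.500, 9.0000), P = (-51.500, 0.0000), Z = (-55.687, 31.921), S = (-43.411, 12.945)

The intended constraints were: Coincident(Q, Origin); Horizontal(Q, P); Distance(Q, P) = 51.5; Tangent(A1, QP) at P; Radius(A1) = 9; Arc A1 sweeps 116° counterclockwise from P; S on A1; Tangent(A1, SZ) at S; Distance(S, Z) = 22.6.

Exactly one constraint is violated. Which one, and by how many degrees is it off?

Tangent(A1, SZ) at S — off by 6.90°.

Q = (0.00, 0.00) ✓; Q.y = 0.00, P.y = 0.00 ✓; |QP| = 51.50 ✓; ∠(WP, PQ) = 90.00° ✓; |WP| = 9.000 ✓; bearing(W→S) − bearing(W→P) = 116.0° ✓; |WS| = 9.000 ✓; ∠(WS, SZ) = 83.10° ✗; |SZ| = 22.60 ✓.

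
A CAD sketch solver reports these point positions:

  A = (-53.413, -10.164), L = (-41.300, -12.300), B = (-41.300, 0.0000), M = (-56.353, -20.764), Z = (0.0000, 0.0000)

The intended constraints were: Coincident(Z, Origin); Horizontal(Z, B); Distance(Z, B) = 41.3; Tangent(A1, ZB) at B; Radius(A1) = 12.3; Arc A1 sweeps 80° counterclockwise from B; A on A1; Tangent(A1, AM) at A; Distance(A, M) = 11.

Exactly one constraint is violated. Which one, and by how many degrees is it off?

Tangent(A1, AM) at A — off by 5.50°.

Z = (0.00, 0.00) ✓; Z.y = 0.00, B.y = 0.00 ✓; |ZB| = 41.30 ✓; ∠(LB, BZ) = 90.00° ✓; |LB| = 12.30 ✓; bearing(L→A) − bearing(L→B) = 80.00° ✓; |LA| = 12.30 ✓; ∠(LA, AM) = 95.50° ✗; |AM| = 11.00 ✓.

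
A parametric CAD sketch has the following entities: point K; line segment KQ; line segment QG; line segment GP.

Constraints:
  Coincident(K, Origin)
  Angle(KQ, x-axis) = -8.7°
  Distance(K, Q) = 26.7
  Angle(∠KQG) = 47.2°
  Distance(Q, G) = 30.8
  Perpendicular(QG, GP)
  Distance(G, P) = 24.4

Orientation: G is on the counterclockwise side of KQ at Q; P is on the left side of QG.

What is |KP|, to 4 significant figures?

13.54

K is at the origin; KQ runs at -8.7° with length 26.7, so Q = 26.7·(cos -8.7°, sin -8.7°) = (26.39, -4.039). ∠KQG = 47.2°, so QG runs at -8.7° + (180° − 47.2°) = 124.1° from the x-axis; with |QG| = 30.8, G = Q + 30.8·(cos 124.1°, sin 124.1°) = (9.125, 21.47). QG ⟂ GP; with |GP| = 24.4 on the left of QG, P = G + 24.4·(-0.8281, -0.5606) = (-11.08, 7.786). Then |KP| = |P − K| = 13.54.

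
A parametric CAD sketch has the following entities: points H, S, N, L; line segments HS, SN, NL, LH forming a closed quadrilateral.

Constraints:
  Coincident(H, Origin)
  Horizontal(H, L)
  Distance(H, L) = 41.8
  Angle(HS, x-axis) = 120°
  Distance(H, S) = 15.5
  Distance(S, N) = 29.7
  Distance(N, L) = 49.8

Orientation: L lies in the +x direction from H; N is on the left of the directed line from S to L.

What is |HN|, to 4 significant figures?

38.87

Checks: |SN| = 29.70 ✓; |NL| = 49.80 ✓.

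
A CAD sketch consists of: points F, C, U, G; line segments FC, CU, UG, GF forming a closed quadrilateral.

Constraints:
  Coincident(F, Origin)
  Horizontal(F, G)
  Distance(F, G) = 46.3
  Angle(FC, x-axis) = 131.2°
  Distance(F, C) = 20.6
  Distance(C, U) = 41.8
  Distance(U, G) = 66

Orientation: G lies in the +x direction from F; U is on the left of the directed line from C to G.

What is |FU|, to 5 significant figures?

52.725

F is at the origin; F and G share the same y with |FG| = 46.3 and G in +x, so G = (46.3, 0). FC runs at 131.2° with |FC| = 20.6, so C = (-13.569, 15.500). U is determined by |CU| = 41.8 and |UG| = 66.0 together: it lies at the intersection of circle(C, 41.8) and circle(G, 66.0). With |CG| = 61.843, the foot of the radical line on CG is 9.8296 from C and the perpendicular offset is √(41.8² − 9.8296²) = 40.628. Taking the left-of-CG solution: U = (6.1294, 52.367).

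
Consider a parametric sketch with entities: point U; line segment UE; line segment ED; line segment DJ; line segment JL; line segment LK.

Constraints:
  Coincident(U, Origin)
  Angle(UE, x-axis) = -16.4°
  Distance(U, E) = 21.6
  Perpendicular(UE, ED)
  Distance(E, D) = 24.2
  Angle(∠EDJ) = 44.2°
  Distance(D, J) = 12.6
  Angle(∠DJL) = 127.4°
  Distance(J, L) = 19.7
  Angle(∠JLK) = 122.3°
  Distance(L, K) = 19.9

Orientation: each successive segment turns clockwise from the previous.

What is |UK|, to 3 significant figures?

36.1

U is at the origin; UE runs at -16.4° with length 21.6, so E = (20.7, -6.10). UE is perpendicular to ED, so ED runs at -106°; with |ED| = 24.2, D = (13.9, -29.3). ∠EDJ = 44.2° gives DJ at 118° from the x-axis; with |DJ| = 12.6, J = (8.01, -18.2). ∠DJL = 127.4° gives JL at 65.2° from the x-axis; with |JL| = 19.7, L = (16.3, -0.285). ∠JLK = 122.3° gives LK at 7.50° from the x-axis; with |LK| = 19.9, K = (36.0, 2.31). Then |UK| = |K − U| = 36.1.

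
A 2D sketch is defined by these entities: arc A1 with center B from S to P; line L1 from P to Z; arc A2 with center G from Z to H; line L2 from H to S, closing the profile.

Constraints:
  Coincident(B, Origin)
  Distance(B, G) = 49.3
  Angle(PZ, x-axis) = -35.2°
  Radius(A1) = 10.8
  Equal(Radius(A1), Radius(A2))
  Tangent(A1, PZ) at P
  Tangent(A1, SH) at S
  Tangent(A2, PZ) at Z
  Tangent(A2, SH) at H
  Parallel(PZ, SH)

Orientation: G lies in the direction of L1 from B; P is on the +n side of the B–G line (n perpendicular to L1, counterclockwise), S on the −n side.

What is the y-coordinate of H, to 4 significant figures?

-37.24

The slot axis is L1's direction at -35.2°, so u = (cos -35.2°, sin -35.2°) = (0.8171, -0.5764) and n = (−sin -35.2°, cos -35.2°) = (0.5764, 0.8171). B is at the origin and G lies 49.3 along u from B, so G = 49.3·u = (40.29, -28.42). Tangency of A1 to both parallel lines with radius 10.8 puts P and S at B ± 10.8·n: P = (6.225, 8.825), S = (-6.225, -8.825). Equal radii place Z and H the same way about G: Z = G + 10.8·n = (46.51, -19.59), H = G − 10.8·n = (34.06, -37.24). So H.y = -37.24.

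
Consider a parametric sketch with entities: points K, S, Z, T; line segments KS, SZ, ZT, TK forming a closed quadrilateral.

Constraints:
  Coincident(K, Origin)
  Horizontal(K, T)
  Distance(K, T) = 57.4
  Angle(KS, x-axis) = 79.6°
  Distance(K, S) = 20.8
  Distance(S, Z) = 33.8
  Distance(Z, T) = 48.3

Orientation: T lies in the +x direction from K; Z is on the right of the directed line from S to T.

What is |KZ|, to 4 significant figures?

16.58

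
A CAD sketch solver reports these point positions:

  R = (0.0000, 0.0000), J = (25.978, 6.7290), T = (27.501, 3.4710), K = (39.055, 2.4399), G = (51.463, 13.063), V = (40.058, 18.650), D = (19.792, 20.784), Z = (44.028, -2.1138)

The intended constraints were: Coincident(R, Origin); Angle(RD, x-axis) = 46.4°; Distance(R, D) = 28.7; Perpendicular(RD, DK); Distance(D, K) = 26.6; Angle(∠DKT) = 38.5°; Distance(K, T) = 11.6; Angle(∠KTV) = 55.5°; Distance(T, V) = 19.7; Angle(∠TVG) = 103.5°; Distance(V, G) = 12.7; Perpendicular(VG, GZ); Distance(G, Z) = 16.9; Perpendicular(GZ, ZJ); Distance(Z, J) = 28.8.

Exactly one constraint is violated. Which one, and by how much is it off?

Distance(Z, J) = 28.8 — off by 8.70.

R = (0.00, 0.00) ✓; RD at 46.40° ✓; |RD| = 28.70 ✓; ∠(RD, DK) = 90.00° ✓; |DK| = 26.60 ✓; ∠DKT = 38.50° ✓; |KT| = 11.60 ✓; ∠KTV = 55.50° ✓; |TV| = 19.70 ✓; ∠TVG = 103.5° ✓; |VG| = 12.70 ✓; ∠(VG, GZ) = 90.00° ✓; |GZ| = 16.90 ✓; ∠(GZ, ZJ) = 90.00° ✓; |ZJ| = 20.10 ✗.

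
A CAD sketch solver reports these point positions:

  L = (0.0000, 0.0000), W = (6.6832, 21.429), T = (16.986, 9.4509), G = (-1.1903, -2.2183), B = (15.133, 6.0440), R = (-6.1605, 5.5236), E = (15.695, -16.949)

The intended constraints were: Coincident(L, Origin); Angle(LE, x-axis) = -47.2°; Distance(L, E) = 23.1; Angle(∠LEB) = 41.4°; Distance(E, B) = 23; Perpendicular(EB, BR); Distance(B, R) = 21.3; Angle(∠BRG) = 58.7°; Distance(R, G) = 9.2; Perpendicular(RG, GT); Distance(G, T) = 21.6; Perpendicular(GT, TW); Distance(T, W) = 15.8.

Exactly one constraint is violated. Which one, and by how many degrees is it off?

Perpendicular(GT, TW) — off by 8.00°.

L = (0.00, 0.00) ✓; LE at -47.20° ✓; |LE| = 23.10 ✓; ∠LEB = 41.40° ✓; |EB| = 23.00 ✓; ∠(EB, BR) = 90.00° ✓; |BR| = 21.30 ✓; ∠BRG = 58.70° ✓; |RG| = 9.200 ✓; ∠(RG, GT) = 90.00° ✓; |GT| = 21.60 ✓; ∠(GT, TW) = 98.00° ✗; |TW| = 15.80 ✓.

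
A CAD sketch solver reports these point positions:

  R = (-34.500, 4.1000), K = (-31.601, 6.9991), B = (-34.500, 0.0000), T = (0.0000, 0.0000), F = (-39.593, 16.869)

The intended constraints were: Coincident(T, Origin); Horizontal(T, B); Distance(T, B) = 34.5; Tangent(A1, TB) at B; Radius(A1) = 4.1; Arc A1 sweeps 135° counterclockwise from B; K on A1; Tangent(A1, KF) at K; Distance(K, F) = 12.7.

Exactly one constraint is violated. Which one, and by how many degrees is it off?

Tangent(A1, KF) at K — off by 6.00°.

T = (0.00, 0.00) ✓; T.y = 0.00, B.y = 0.00 ✓; |TB| = 34.50 ✓; ∠(RB, BT) = 90.00° ✓; |RB| = 4.100 ✓; bearing(R→K) − bearing(R→B) = 135.0° ✓; |RK| = 4.100 ✓; ∠(RK, KF) = 96.00° ✗; |KF| = 12.70 ✓.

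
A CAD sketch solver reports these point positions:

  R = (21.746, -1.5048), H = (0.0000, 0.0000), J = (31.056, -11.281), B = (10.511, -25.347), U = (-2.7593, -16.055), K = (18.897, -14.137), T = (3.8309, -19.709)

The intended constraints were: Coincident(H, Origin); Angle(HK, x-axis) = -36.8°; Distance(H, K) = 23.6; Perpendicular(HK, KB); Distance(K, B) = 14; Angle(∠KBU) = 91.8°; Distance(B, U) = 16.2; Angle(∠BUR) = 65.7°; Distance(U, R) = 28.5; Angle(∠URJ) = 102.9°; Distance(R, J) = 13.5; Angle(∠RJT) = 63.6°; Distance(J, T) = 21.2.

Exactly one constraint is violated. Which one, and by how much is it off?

Distance(J, T) = 21.2 — off by 7.30.

H = (0.00, 0.00) ✓; HK at -36.80° ✓; |HK| = 23.60 ✓; ∠(HK, KB) = 90.00° ✓; |KB| = 14.00 ✓; ∠KBU = 91.80° ✓; |BU| = 16.20 ✓; ∠BUR = 65.70° ✓; |UR| = 28.50 ✓; ∠URJ = 102.9° ✓; |RJ| = 13.50 ✓; ∠RJT = 63.60° ✓; |JT| = 28.50 ✗.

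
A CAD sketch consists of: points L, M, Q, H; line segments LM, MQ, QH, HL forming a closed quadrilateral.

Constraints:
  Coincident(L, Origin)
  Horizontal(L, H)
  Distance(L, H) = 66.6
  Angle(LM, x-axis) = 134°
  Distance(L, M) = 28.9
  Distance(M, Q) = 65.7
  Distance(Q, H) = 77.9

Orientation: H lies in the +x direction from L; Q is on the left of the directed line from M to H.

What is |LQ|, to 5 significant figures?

72.048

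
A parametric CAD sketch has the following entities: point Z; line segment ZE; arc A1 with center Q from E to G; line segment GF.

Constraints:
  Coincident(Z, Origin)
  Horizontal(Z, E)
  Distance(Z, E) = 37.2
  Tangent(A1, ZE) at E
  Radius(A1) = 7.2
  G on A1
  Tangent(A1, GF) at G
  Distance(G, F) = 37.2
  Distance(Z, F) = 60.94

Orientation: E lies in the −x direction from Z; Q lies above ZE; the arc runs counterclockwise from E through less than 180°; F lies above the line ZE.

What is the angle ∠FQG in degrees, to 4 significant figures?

79.05°

Z is at the origin; ZE is horizontal with |ZE| = 37.2 and E on the −x side, so E = (-37.20, 0.000). The tangent condition forces QE to be normal to ZE, so Q = E + (0, 7.2) = (-37.20, 7.200). Since QG ⟂ GF (tangency), |QF| = √(7.2² + 37.2²) = 37.89 regardless of where G sits on A1. So F lies on both circle(Z, 60.94) and circle(Q, 37.89); the above-ZE intersection is F = (-41.23, 44.88). G is the foot of the tangent from F: G = (-30.32, 9.312).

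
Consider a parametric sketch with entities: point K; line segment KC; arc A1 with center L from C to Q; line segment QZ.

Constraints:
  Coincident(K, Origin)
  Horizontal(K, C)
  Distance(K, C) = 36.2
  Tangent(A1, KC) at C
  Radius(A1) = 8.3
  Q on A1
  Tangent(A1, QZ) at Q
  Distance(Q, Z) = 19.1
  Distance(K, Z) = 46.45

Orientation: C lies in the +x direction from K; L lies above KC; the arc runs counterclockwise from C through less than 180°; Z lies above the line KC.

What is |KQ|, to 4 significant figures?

45.32

K is at the origin; K and C share the same y with |KC| = 36.2 and C on the +x side, so C = (36.20, 0.000). Since A1 is tangent to KC there, LC ⟂ KC, so L = C + (0, 8.3) = (36.20, 8.300). Since LQ ⟂ QZ (tangency), |LZ| = √(8.3² + 19.1²) = 20.83 regardless of where Q sits on A1. So Z lies on both circle(K, 46.45) and circle(L, 20.83); the above-KC intersection is Z = (36.18, 29.13). Q is the foot of the tangent from Z: Q = (43.81, 11.61).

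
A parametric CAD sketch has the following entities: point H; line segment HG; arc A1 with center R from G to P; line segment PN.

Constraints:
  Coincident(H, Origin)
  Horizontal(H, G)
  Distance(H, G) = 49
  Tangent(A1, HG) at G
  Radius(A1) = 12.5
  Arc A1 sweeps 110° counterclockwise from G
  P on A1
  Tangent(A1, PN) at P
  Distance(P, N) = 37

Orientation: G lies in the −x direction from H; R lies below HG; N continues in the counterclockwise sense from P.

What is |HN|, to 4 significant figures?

70.50

H is at the origin; HG is horizontal with |HG| = 49.0 and G on the −x side, so G = (-49.00, 0.000). Tangency of A1 to HG means the radius RG is perpendicular to HG, so R = G + (0, -12.5) = (-49.00, -12.50). On A1, G sits at bearing 90° from R; a 110° counterclockwise sweep puts P at bearing 200°, so P = R + 12.5·(cos 200°, sin 200°) = (-60.75, -16.78). The tangent condition forces RP to be normal to PN, so PN runs along (−sin 200°, cos 200°); with |PN| = 37.0, N = (-48.09, -51.54). Then |HN| = |N − H| = 70.50.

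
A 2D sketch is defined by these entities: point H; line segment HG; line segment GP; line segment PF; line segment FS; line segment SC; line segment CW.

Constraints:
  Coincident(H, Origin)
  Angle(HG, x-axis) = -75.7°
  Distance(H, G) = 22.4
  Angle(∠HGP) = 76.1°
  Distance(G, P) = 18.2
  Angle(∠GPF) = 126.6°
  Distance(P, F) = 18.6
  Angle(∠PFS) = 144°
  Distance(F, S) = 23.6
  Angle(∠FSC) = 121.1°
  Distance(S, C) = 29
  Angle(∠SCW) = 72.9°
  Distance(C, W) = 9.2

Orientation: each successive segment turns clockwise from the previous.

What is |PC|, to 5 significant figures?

55.399

∠PFS = 144.0° gives FS at 91.000° from the x-axis; with |FS| = 23.6, S = (-24.272, 16.618). ∠FSC = 121.1° gives SC at 32.100° from the x-axis; with |SC| = 29.0, C = (0.29412, 32.029). Then |PC| = |C − P| = 55.399.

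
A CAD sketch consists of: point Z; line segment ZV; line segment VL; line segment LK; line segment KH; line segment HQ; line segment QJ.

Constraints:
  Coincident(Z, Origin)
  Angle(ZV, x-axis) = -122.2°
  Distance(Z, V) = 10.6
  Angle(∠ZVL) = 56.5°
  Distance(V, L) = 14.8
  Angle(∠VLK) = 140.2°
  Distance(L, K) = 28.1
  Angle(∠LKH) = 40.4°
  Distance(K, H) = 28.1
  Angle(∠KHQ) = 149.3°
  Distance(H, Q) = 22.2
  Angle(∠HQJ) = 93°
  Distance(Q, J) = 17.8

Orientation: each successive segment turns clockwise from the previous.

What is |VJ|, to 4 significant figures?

9.140

∠KHQ = 149.3° gives HQ at -95.80° from the x-axis; with |HQ| = 22.2, Q = (5.358, -15.98). ∠HQJ = 93.0° gives QJ at 177.2° from the x-axis; with |QJ| = 17.8, J = (-12.42, -15.11). Then |VJ| = |J − V| = 9.140.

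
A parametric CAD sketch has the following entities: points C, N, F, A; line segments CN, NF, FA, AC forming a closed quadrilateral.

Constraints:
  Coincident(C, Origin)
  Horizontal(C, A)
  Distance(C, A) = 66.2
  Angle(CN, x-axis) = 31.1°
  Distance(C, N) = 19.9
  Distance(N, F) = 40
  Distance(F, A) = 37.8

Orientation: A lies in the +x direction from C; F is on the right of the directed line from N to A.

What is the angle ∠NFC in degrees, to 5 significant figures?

26.610°

Checks: |NF| = 40.00 ✓; |FA| = 37.80 ✓.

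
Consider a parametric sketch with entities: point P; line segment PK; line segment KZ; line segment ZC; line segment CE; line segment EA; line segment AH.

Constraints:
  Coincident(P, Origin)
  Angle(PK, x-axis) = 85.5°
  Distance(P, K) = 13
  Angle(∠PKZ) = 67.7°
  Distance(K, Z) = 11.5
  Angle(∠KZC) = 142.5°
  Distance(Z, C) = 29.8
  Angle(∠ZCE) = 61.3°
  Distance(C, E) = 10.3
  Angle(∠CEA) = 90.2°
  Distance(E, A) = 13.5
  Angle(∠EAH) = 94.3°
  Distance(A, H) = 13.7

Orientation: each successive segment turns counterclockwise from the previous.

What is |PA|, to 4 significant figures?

15.43

P is at the origin; PK runs at 85.5° with length 13.0, so K = (1.020, 12.96). ∠PKZ = 67.7° gives KZ at -162.2° from the x-axis; with |KZ| = 11.5, Z = (-9.930, 9.444). ∠KZC = 142.5° gives ZC at -124.7° from the x-axis; with |ZC| = 29.8, C = (-26.89, -15.06). ∠ZCE = 61.3° gives CE at -6.000° from the x-axis; with |CE| = 10.3, E = (-16.65, -16.13). ∠CEA = 90.2° gives EA at 83.80° from the x-axis; with |EA| = 13.5, A = (-15.19, -2.711). Then |PA| = |A − P| = 15.43.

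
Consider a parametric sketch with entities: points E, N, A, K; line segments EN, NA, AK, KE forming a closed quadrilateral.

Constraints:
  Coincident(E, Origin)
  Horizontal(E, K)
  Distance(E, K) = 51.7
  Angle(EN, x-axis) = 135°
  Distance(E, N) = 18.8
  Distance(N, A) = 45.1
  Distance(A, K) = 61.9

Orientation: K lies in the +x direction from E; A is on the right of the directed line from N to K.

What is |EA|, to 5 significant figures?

30.503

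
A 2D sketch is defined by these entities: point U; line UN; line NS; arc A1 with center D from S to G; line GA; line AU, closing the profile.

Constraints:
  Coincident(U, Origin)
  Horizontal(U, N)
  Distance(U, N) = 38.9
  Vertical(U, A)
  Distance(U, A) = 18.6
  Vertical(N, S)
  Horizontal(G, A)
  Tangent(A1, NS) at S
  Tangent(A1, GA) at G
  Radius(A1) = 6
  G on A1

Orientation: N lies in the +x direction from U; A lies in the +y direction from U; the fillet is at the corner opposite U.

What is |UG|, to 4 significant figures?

37.79

U is at the origin; U and N share the same y with |UN| = 38.9 and N on the +x side, so N = (38.90, 0.000). U and A share the same x with |UA| = 18.6 and A on the +y side, so A = (0.000, 18.60). The virtual corner opposite U is at (38.90, 18.60). Tangency of A1 to NS means the radius DS is perpendicular to NS and tangency of A1 to GA means the radius DG is perpendicular to GA, with radius 6.0, so the center D sits 6.0 in from both sides at D = (32.90, 12.60). That places the tangent points at S = (38.90, 12.60) on NS and G = (32.90, 18.60) on GA. Then |UG| = |G − U| = 37.79.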